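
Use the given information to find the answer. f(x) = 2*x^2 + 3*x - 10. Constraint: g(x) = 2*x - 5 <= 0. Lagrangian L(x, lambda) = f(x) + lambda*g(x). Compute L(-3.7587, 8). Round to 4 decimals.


Step 1: Evaluate f(x).
f(-3.7587) = 2*(-3.7587)^2 + 3*(-3.7587) - 10 = 6.9796
Step 2: Evaluate g(x).
g(-3.7587) = 2*-3.7587 - 5 = -12.5174
Step 3: Compute Lagrangian.
L = 6.9796 + 8*-12.5174 = -93.1596


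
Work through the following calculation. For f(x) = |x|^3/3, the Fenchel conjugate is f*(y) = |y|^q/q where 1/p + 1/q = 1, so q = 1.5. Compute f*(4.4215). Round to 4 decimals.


The conjugate exponent q satisfies 1/p + 1/q = 1.
p = 3, so q = 3/(3 - 1) = 1.5
|y|^q = 4.4215^1.5 = 9.2972
f*(4.4215) = 9.2972 / 1.5 = 6.1982


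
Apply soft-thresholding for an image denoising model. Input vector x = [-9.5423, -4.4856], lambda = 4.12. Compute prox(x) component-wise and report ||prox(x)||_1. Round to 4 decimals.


Soft-thresholding with lambda = 4.12:
prox(-9.5423) = sign(-9.5423)*max(|-9.5423| - 4.12, 0) = -5.4223
prox(-4.4856) = sign(-4.4856)*max(|-4.4856| - 4.12, 0) = -0.3656
prox(x) = [-5.4223, -0.3656]
||prox(x)||_1 = 5.4223 + 0.3656 = 5.7879


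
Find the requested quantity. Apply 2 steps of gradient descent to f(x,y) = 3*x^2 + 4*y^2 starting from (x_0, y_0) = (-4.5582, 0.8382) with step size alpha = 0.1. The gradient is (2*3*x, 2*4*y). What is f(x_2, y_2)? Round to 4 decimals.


Gradient descent on f(x,y) = 3*x^2 + 4*y^2.
Starting point: (-4.5582, 0.8382), alpha = 0.1
Step 1: grad_x = 2*3*-4.5582 = -27.3492, grad_y = 2*4*0.8382 = 6.7056
  x_1 = -4.5582 - 0.1*-27.3492 = -1.8233
  y_1 = 0.8382 - 0.1*6.7056 = 0.1676
Step 2: grad_x = 2*3*-1.8233 = -10.9397, grad_y = 2*4*0.1676 = 1.3411
  x_2 = -1.8233 - 0.1*-10.9397 = -0.7293
  y_2 = 0.1676 - 0.1*1.3411 = 0.0335
f(-0.7293, 0.0335) = 3*(-0.7293)^2 + 4*0.0335^2 = 1.6002


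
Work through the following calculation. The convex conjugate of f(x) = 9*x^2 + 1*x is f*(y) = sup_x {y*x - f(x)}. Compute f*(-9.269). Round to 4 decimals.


f*(y) = sup_x {y*x - a*x^2 - b*x} = sup_x {(y-b)*x - a*x^2}
FOC: (y - b) - 2a*x = 0 => x* = (y - b)/(2a)
x* = (-9.269 - 1)/(2*9) = -0.5705
f*(-9.269) = (y-b)^2/(4a) = (-9.269 - 1)^2/(4*9)
= 105.4524/36 = 2.9292


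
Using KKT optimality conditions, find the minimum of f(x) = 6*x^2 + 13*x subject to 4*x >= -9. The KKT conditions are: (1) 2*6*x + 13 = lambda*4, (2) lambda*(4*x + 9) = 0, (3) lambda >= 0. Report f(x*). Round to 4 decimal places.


Step 1: Try lambda = 0 (constraint inactive).
Stationarity: 2*6*x + 13 = 0
x* = -13/(2*6) = -13/12 = -1.0833 (rounded; the exact value -13/12 is used below)
Check constraint: 4*-1.0833 = -4.3332 >= -9 -- satisfied.
Step 2: Compute optimal value.
f(x*) = 6*(-13/12)^2 + 13*(-13/12) = -7.0417


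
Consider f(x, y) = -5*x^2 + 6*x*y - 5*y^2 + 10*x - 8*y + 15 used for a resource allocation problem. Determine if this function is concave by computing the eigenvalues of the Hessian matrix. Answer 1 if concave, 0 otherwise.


The Hessian of f(x,y) = -5*x^2 + 6*x*y - 5*y^2 + 10*x - 8*y + 15 is:
H = [[-10, 6], [6, -10]]
Trace = -10 - 10 = -20
Determinant = -10*-10 - (6)^2 = 64
Discriminant = (-20)^2 - 4*64 = 144.0
Eigenvalues: lambda_1 = -16.0, lambda_2 = -4.0
The function is concave.

1


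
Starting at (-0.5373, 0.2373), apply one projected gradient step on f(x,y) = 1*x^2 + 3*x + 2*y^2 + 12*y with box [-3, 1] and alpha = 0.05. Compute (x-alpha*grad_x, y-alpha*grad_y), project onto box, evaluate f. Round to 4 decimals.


Step 1: Compute gradient at (-0.5373, 0.2373).
grad_x = 2*1*-0.5373 + 3 = 1.9254
grad_y = 2*2*0.2373 + 12 = 12.9492
Step 2: Gradient step.
x_raw = -0.5373 - 0.05*1.9254 = -0.6336
y_raw = 0.2373 - 0.05*12.9492 = -0.4102
Step 3: Project onto [-3, 1].
x_proj = clip(-0.6336) = -0.6336
y_proj = clip(-0.4102) = -0.4102
Step 4: Evaluate f.
f(-0.6336, -0.4102) = -6.0848


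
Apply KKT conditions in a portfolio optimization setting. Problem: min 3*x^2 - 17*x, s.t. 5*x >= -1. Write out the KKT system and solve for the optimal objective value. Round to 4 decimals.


Step 1: Try lambda = 0 (constraint inactive).
Stationarity: 2*3*x - 17 = 0
x* = 17/(2*3) = 17/6 = 2.8333 (rounded; the exact value 17/6 is used below)
Check constraint: 5*2.8333 = 14.1665 >= -1 -- satisfied.
Step 2: Compute optimal value.
f(x*) = 3*(17/6)^2 - 17*(17/6) = -24.0833


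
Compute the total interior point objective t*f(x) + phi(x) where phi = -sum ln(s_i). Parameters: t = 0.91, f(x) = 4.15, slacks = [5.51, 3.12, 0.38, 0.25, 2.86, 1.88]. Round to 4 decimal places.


Step 1: Compute log-barrier.
ln values: [1.7066, 1.1378, -0.9676, -1.3863, 1.0508, 0.6313]
phi = -(1.7066 + 1.1378 - 0.9676 - 1.3863 + 1.0508 + 0.6313) = -2.1726
Step 2: Compute augmented objective.
t*f(x) = 0.91*4.15 = 3.7765
Total = 3.7765 - 2.1726 = 1.6039


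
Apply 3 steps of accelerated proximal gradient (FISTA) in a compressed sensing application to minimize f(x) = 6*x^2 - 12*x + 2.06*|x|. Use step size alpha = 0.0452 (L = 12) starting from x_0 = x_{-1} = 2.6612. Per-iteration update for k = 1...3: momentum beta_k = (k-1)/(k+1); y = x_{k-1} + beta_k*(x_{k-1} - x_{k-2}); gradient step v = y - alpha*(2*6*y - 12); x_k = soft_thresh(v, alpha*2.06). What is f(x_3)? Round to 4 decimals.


FISTA on f(x) = 6*x^2 - 12*x + 2.06*|x|
L = 12, alpha = 0.0452
Iteration 1: beta = 0.0, y = 2.6612 + 0.0*(2.6612 - 2.6612) = 2.6612
  grad(y) = 19.9344, v = y - alpha*grad = 1.7602
  prox(v) = soft_thresh(1.7602, 0.0931) = 1.6671
Iteration 2: beta = 0.3333, y = 1.6671 + 0.3333*(1.6671 - 2.6612) = 1.3357
  grad(y) = 4.028, v = y - alpha*grad = 1.1536
  prox(v) = soft_thresh(1.1536, 0.0931) = 1.0605
Iteration 3: beta = 0.5, y = 1.0605 + 0.5*(1.0605 - 1.6671) = 0.7572
  grad(y) = -2.9135, v = y - alpha*grad = 0.8889
  prox(v) = soft_thresh(0.8889, 0.0931) = 0.7958
f(x_3) = 6*0.7958^2 - 12*0.7958 + 2.06*|0.7958| = -4.1105


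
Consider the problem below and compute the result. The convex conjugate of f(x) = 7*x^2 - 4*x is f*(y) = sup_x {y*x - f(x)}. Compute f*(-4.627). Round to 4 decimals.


f*(y) = sup_x {y*x - a*x^2 - b*x} = sup_x {(y-b)*x - a*x^2}
FOC: (y - b) - 2a*x = 0 => x* = (y - b)/(2a)
x* = (-4.627 + 4)/(2*7) = -0.0448
f*(-4.627) = (y-b)^2/(4a) = (-4.627 + 4)^2/(4*7)
= 0.3931/28 = 0.014


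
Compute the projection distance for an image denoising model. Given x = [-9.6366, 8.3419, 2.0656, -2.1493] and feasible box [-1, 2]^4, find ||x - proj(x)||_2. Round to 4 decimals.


Project each component onto [-1, 2].
clip(-9.6366) = -1.0, clip(8.3419) = 2.0, clip(2.0656) = 2.0, clip(-2.1493) = -1.0
Projection = [-1.0, 2.0, 2.0, -1.0]
Squared diffs: [74.5909, 40.2197, 0.0043, 1.3209]
Distance = sqrt(116.1358) = 10.7766


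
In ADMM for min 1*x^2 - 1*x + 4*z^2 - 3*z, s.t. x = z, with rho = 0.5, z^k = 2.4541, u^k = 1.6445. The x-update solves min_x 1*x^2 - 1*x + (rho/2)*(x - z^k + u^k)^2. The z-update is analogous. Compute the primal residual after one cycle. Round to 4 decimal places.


ADMM iteration with rho = 0.5, z^k = 2.4541, u^k = 1.6445
Step 1: x-update.
Minimize 1*x^2 - 1*x + (0.5/2)*(x - 2.4541 + 1.6445)^2
FOC: (2*1 + 0.5)*x = 1 + 0.5*(2.4541 - 1.6445)
x^{k+1} = 0.5619
Step 2: z-update.
Minimize 4*z^2 - 3*z + (0.5/2)*(0.5619 - z + 1.6445)^2
FOC: (2*4 + 0.5)*z = 3 + 0.5*(0.5619 + 1.6445)
z^{k+1} = 0.4827
Step 3: u-update.
u^{k+1} = 1.6445 + 0.5619 - 0.4827 = 1.7237
Step 4: Primal residual = |0.5619 - 0.4827| = 0.0792


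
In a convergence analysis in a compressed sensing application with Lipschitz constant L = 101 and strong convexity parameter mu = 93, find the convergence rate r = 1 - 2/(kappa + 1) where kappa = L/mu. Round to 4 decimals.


Step 1: Compute the condition number.
kappa = L/mu = 101/93 = 1.086
Step 2: Compute the convergence rate.
r = 1 - 2/(kappa + 1) = 1 - 2*mu/(L + mu) = (L - mu)/(L + mu) = 8/194 = 0.0412


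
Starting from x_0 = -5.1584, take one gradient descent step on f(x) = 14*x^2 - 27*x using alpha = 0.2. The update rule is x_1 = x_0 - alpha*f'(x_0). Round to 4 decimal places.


We compute the gradient at x_0 and apply the update.
f'(x) = 28*x - 27
f'(-5.1584) = 28*-5.1584 - 27 = -171.4352
x_1 = -5.1584 - 0.2*-171.4352 = 29.1286


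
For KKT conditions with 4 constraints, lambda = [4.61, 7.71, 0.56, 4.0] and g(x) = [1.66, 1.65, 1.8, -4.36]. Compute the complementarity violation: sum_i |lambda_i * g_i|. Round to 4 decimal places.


KKT complementary slackness check:
lambda_1 * g_1 = 4.61 * 1.66 = 7.6526
lambda_2 * g_2 = 7.71 * 1.65 = 12.7215
lambda_3 * g_3 = 0.56 * 1.8 = 1.008
lambda_4 * g_4 = 4.0 * -4.36 = -17.44
Total violation = 7.6526 + 12.7215 + 1.008 + 17.44 = 38.8221


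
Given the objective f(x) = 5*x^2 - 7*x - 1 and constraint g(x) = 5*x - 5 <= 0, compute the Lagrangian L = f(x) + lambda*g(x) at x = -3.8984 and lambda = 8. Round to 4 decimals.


Step 1: Evaluate f(x).
f(-3.8984) = 5*(-3.8984)^2 - 7*(-3.8984) - 1 = 102.2764
Step 2: Evaluate g(x).
g(-3.8984) = 5*-3.8984 - 5 = -24.492
Step 3: Compute Lagrangian.
L = 102.2764 + 8*-24.492 = -93.6596


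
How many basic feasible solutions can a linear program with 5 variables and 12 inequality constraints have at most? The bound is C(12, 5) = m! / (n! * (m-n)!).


Each vertex corresponds to some choice of n active constraints out of m, so the number of vertices is at most C(m, n) = m! / (n!(m-n)!).
m = 12, n = 5
Numerator: 12 * 11 * 10 * 9 * 8
Denominator: 5! = 120
C(12, 5) = 792


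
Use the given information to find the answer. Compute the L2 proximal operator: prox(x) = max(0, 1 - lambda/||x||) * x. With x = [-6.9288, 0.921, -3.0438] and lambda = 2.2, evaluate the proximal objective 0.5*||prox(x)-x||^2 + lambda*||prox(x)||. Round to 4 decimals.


Step 1: Compute ||x||.
||x|| = 7.6237
Step 2: Compute scaling factor.
scale = max(0, 1 - 2.2/7.6237) = 0.7114
Step 3: prox(x) = [-4.9293, 0.6552, -2.1654]
||prox(x)|| = 5.4237
Step 4: Proximal objective.
0.5*||prox-x||^2 = 2.42
lambda*||prox|| = 11.9321
Total = 14.3522


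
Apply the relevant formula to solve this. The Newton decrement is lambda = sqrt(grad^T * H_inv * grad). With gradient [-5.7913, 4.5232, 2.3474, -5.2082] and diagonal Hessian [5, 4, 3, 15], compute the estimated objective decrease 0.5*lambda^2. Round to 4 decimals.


Step 1: H is diagonal, so H^(-1) * g = [-1.1583, 1.1308, 0.7825, -0.3472].
Step 2: g^T H^(-1) g = sum_i g_i^2 / H_ii
  = (-5.7913)^2/5 + (4.5232)^2/4 + (2.3474)^2/3 + (-5.2082)^2/15
  = 6.7078 + 5.1148 + 1.8368 + 1.8084 = 15.4678
Step 3: Objective decrease = 0.5 * g^T H^(-1) g = 7.7339


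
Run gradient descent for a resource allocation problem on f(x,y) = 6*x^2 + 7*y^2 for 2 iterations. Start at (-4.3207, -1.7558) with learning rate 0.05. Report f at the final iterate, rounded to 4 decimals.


Gradient descent on f(x,y) = 6*x^2 + 7*y^2.
Starting point: (-4.3207, -1.7558), alpha = 0.05
Step 1: grad_x = 2*6*-4.3207 = -51.8484, grad_y = 2*7*-1.7558 = -24.5812
  x_1 = -4.3207 - 0.05*-51.8484 = -1.7283
  y_1 = -1.7558 - 0.05*-24.5812 = -0.5267
Step 2: grad_x = 2*6*-1.7283 = -20.7394, grad_y = 2*7*-0.5267 = -7.3744
  x_2 = -1.7283 - 0.05*-20.7394 = -0.6913
  y_2 = -0.5267 - 0.05*-7.3744 = -0.158
f(-0.6913, -0.158) = 6*(-0.6913)^2 + 7*(-0.158)^2 = 3.0423


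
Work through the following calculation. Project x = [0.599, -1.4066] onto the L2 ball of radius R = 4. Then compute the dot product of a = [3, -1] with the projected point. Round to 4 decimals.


Step 1: Compute ||x|| (intermediates to 6 decimals).
||x|| = sqrt(0.599^2 + (-1.4066)^2) = 1.528831
Step 2: Project.
Since ||x|| <= R, proj = x (no scaling needed).
proj(x) = [0.599, -1.4066]
Step 3: Dot product.
a^T * proj(x) = 3*0.599 - 1*(-1.4066) = 3.2036


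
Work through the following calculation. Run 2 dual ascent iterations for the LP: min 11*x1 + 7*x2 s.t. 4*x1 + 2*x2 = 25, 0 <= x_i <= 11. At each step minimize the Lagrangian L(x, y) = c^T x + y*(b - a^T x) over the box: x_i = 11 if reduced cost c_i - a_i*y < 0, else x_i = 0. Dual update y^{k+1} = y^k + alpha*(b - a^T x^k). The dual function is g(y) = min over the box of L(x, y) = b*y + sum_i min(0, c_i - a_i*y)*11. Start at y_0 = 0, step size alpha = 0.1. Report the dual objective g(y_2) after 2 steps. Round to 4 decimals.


Dual ascent for LP: min 11*x1 + 7*x2, 4*x1 + 2*x2 = 25, 0 <= x_i <= 11
Step 1: y^k = 0.0, reduced costs: (11.0, 7.0)
  x^k = (0.0, 0.0), subgradient = b - a^T x = 25.0
  y^{k+1} = 0.0 + 0.1*25.0 = 2.5
Step 2: y^k = 2.5, reduced costs: (1.0, 2.0)
  x^k = (0.0, 0.0), subgradient = b - a^T x = 25.0
  y^{k+1} = 2.5 + 0.1*25.0 = 5.0
Dual objective at y_2 = 5.0: reduced costs (-9.0, -3.0), box minimizer x = (11.0, 11.0)
g(y_2) = b*y + (c1 - a1*y)*x1 + (c2 - a2*y)*x2 = 25*5.0 + (-9.0)*11.0 + (-3.0)*11.0 = 125.0 - 99.0 - 33.0 = -7.0


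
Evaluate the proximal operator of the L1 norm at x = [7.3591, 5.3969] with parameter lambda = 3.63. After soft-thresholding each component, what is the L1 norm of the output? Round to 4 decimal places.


Soft-thresholding with lambda = 3.63:
prox(7.3591) = sign(7.3591)*max(|7.3591| - 3.63, 0) = 3.7291
prox(5.3969) = sign(5.3969)*max(|5.3969| - 3.63, 0) = 1.7669
prox(x) = [3.7291, 1.7669]
||prox(x)||_1 = 3.7291 + 1.7669 = 5.496


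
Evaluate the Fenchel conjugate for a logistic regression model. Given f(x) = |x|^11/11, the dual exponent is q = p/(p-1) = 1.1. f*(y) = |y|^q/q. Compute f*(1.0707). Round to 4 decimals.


The conjugate exponent q satisfies 1/p + 1/q = 1.
p = 11, so q = 11/(11 - 1) = 1.1
|y|^q = 1.0707^1.1 = 1.078
f*(1.0707) = 1.078 / 1.1 = 0.98


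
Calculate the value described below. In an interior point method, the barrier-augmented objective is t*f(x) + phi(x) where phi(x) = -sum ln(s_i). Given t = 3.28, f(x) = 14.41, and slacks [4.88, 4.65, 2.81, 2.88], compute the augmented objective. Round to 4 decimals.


Step 1: Compute log-barrier.
ln values: [1.5851, 1.5369, 1.0332, 1.0578]
phi = -(1.5851 + 1.5369 + 1.0332 + 1.0578) = -5.213
Step 2: Compute augmented objective.
t*f(x) = 3.28*14.41 = 47.2648
Total = 47.2648 - 5.213 = 42.0518


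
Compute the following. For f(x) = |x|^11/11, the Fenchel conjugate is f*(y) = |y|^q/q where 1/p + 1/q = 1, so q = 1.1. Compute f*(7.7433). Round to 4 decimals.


The conjugate exponent q satisfies 1/p + 1/q = 1.
p = 11, so q = 11/(11 - 1) = 1.1
|y|^q = 7.7433^1.1 = 9.5021
f*(7.7433) = 9.5021 / 1.1 = 8.6383


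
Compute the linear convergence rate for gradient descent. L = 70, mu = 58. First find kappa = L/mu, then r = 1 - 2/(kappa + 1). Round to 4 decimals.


Step 1: Compute the condition number.
kappa = L/mu = 70/58 = 1.2069
Step 2: Compute the convergence rate.
r = 1 - 2/(kappa + 1) = 1 - 2*mu/(L + mu) = (L - mu)/(L + mu) = 12/128 = 0.0938


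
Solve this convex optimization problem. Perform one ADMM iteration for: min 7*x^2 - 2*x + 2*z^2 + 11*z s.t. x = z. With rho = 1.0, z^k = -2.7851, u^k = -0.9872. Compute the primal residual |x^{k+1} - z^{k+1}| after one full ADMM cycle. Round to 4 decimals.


ADMM iteration with rho = 1.0, z^k = -2.7851, u^k = -0.9872
Step 1: x-update.
Minimize 7*x^2 - 2*x + (1.0/2)*(x + 2.7851 - 0.9872)^2
FOC: (2*7 + 1.0)*x = 2 + 1.0*(-2.7851 + 0.9872)
x^{k+1} = 0.0135
Step 2: z-update.
Minimize 2*z^2 + 11*z + (1.0/2)*(0.0135 - z - 0.9872)^2
FOC: (2*2 + 1.0)*z = -11 + 1.0*(0.0135 - 0.9872)
z^{k+1} = -2.3947
Step 3: u-update.
u^{k+1} = -0.9872 + 0.0135 + 2.3947 = 1.421
Step 4: Primal residual = |0.0135 + 2.3947| = 2.4082


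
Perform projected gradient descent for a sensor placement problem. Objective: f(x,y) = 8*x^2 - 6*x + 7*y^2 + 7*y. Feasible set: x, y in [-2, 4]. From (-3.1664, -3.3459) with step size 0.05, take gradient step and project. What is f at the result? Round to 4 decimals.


Step 1: Compute gradient at (-3.1664, -3.3459).
grad_x = 2*8*-3.1664 - 6 = -56.6624
grad_y = 2*7*-3.3459 + 7 = -39.8426
Step 2: Gradient step.
x_raw = -3.1664 - 0.05*-56.6624 = -0.3333
y_raw = -3.3459 - 0.05*-39.8426 = -1.3538
Step 3: Project onto [-2, 4].
x_proj = clip(-0.3333) = -0.3333
y_proj = clip(-1.3538) = -1.3538
Step 4: Evaluate f.
f(-0.3333, -1.3538) = 6.2407


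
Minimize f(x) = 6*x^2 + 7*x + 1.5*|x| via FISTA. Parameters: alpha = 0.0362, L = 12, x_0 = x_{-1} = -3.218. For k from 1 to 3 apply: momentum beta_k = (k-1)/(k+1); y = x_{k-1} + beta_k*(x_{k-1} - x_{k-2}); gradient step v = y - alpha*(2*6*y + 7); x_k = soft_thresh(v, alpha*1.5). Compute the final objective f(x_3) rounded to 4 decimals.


FISTA on f(x) = 6*x^2 + 7*x + 1.5*|x|
L = 12, alpha = 0.0362
Iteration 1: beta = 0.0, y = -3.218 + 0.0*(-3.218 + 3.218) = -3.218
  grad(y) = -31.616, v = y - alpha*grad = -2.0735
  prox(v) = soft_thresh(-2.0735, 0.0543) = -2.0192
Iteration 2: beta = 0.3333, y = -2.0192 + 0.3333*(-2.0192 + 3.218) = -1.6196
  grad(y) = -12.4352, v = y - alpha*grad = -1.1694
  prox(v) = soft_thresh(-1.1694, 0.0543) = -1.1151
Iteration 3: beta = 0.5, y = -1.1151 + 0.5*(-1.1151 + 2.0192) = -0.6631
  grad(y) = -0.9574, v = y - alpha*grad = -0.6285
  prox(v) = soft_thresh(-0.6285, 0.0543) = -0.5742
f(x_3) = 6*(-0.5742)^2 + 7*(-0.5742) + 1.5*|-0.5742| = -1.1799


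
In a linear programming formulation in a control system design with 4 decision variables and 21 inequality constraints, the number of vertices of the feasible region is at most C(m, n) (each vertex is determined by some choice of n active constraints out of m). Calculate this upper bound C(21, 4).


Each vertex corresponds to some choice of n active constraints out of m, so the number of vertices is at most C(m, n) = m! / (n!(m-n)!).
m = 21, n = 4
Numerator: 21 * 20 * 19 * 18
Denominator: 4! = 24
C(21, 4) = 5985


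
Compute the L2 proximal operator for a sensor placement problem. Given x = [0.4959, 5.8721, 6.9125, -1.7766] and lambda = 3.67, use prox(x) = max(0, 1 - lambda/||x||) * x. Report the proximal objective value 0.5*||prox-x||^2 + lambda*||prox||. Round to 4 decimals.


Step 1: Compute ||x||.
||x|| = 9.2556
Step 2: Compute scaling factor.
scale = max(0, 1 - 3.67/9.2556) = 0.6035
Step 3: prox(x) = [0.2993, 3.5437, 4.1716, -1.0721]
||prox(x)|| = 5.5856
Step 4: Proximal objective.
0.5*||prox-x||^2 = 6.7345
lambda*||prox|| = 20.4992
Total = 27.2337


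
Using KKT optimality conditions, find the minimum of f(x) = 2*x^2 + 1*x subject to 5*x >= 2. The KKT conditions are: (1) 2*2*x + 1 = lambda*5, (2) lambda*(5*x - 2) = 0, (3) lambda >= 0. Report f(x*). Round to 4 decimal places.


Step 1: Try lambda = 0 (constraint inactive).
x_unc = -1/(2*2) = -0.25
Check: 5*-0.25 = -1.25 < 2 -- violated!
Step 2: Constraint must be active: 5*x = 2
x* = 2/5 = 0.4
lambda = (2*2*0.4 + 1)/5 = 0.52
Step 3: Compute optimal value.
f(x*) = 2*0.4^2 + 1*0.4 = 0.72


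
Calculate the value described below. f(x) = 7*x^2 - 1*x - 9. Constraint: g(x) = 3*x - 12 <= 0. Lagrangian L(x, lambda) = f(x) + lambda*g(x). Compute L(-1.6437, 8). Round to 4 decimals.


Step 1: Evaluate f(x).
f(-1.6437) = 7*(-1.6437)^2 - 1*(-1.6437) - 9 = 11.5559
Step 2: Evaluate g(x).
g(-1.6437) = 3*-1.6437 - 12 = -16.9311
Step 3: Compute Lagrangian.
L = 11.5559 + 8*-16.9311 = -123.8929


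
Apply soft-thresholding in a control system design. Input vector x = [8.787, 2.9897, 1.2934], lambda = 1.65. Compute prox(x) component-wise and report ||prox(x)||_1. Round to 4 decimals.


Soft-thresholding with lambda = 1.65:
prox(8.787) = sign(8.787)*max(|8.787| - 1.65, 0) = 7.137
prox(2.9897) = sign(2.9897)*max(|2.9897| - 1.65, 0) = 1.3397
prox(1.2934) = sign(1.2934)*max(|1.2934| - 1.65, 0) = 0.0
prox(x) = [7.137, 1.3397, 0.0]
||prox(x)||_1 = 7.137 + 1.3397 + 0.0 = 8.4767


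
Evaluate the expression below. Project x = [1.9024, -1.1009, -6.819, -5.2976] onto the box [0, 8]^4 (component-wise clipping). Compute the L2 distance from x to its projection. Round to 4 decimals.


Project each component onto [0, 8].
clip(1.9024) = 1.9024, clip(-1.1009) = 0.0, clip(-6.819) = 0.0, clip(-5.2976) = 0.0
Projection = [1.9024, 0.0, 0.0, 0.0]
Squared diffs: [0.0, 1.212, 46.4988, 28.0646]
Distance = sqrt(75.7754) = 8.7049


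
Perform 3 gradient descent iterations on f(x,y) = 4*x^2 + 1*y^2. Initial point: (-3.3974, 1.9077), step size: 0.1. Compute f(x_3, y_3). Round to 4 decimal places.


Gradient descent on f(x,y) = 4*x^2 + 1*y^2.
Starting point: (-3.3974, 1.9077), alpha = 0.1
Step 1: grad_x = 2*4*-3.3974 = -27.1792, grad_y = 2*1*1.9077 = 3.8154
  x_1 = -3.3974 - 0.1*-27.1792 = -0.6795
  y_1 = 1.9077 - 0.1*3.8154 = 1.5262
Step 2: grad_x = 2*4*-0.6795 = -5.4358, grad_y = 2*1*1.5262 = 3.0523
  x_2 = -0.6795 - 0.1*-5.4358 = -0.1359
  y_2 = 1.5262 - 0.1*3.0523 = 1.2209
Step 3: grad_x = 2*4*-0.1359 = -1.0872, grad_y = 2*1*1.2209 = 2.4419
  x_3 = -0.1359 - 0.1*-1.0872 = -0.0272
  y_3 = 1.2209 - 0.1*2.4419 = 0.9767
f(-0.0272, 0.9767) = 4*(-0.0272)^2 + 1*0.9767^2 = 0.957


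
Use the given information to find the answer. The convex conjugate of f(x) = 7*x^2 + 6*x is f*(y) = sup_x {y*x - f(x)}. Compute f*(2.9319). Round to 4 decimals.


f*(y) = sup_x {y*x - a*x^2 - b*x} = sup_x {(y-b)*x - a*x^2}
FOC: (y - b) - 2a*x = 0 => x* = (y - b)/(2a)
x* = (2.9319 - 6)/(2*7) = -0.2192
f*(2.9319) = (y-b)^2/(4a) = (2.9319 - 6)^2/(4*7)
= 9.4132/28 = 0.3362


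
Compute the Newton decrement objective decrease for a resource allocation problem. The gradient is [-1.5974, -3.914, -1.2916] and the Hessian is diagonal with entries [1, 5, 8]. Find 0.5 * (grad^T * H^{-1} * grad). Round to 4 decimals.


Step 1: H is diagonal, so H^(-1) * g = [-1.5974, -0.7828, -0.1615].
Step 2: g^T H^(-1) g = sum_i g_i^2 / H_ii
  = (-1.5974)^2/1 + (-3.914)^2/5 + (-1.2916)^2/8
  = 2.5517 + 3.0639 + 0.2085 = 5.8241
Step 3: Objective decrease = 0.5 * g^T H^(-1) g = 2.912


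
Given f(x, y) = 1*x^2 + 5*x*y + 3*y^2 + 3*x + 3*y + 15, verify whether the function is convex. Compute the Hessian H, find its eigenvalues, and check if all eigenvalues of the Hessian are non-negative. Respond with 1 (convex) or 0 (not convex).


The Hessian of f(x,y) = 1*x^2 + 5*x*y + 3*y^2 + 3*x + 3*y + 15 is:
H = [[2, 5], [5, 6]]
Trace = 2 + 6 = 8
Determinant = 2*6 - (5)^2 = -13
Discriminant = (8)^2 - 4*-13 = 116.0
Eigenvalues: lambda_1 = -1.3852, lambda_2 = 9.3852
The function is not convex.

0


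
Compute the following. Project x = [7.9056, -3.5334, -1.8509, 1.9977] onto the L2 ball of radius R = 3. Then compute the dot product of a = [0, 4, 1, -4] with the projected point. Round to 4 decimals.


Step 1: Compute ||x|| (intermediates to 6 decimals).
||x|| = sqrt(7.9056^2 + (-3.5334)^2 + (-1.8509)^2 + 1.9977^2) = 9.077448
Step 2: Project.
Since ||x|| > R, scale = R/||x|| = 3/9.077448 = 0.330489, proj(x) = scale * x
proj(x) = [2.612714, -1.16775, -0.611702, 0.660218]
Step 3: Dot product.
a^T * proj(x) = 0*2.612714 + 4*(-1.16775) + 1*(-0.611702) - 4*0.660218 = -7.9236


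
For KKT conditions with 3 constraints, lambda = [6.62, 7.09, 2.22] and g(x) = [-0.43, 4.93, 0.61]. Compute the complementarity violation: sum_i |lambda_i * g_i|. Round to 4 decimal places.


KKT complementary slackness check:
lambda_1 * g_1 = 6.62 * -0.43 = -2.8466
lambda_2 * g_2 = 7.09 * 4.93 = 34.9537
lambda_3 * g_3 = 2.22 * 0.61 = 1.3542
Total violation = 2.8466 + 34.9537 + 1.3542 = 39.1545


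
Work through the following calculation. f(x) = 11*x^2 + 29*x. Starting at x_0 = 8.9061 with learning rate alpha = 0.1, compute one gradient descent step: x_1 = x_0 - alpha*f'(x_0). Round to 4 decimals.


We compute the gradient at x_0 and apply the update.
f'(x) = 22*x + 29
f'(8.9061) = 22*8.9061 + 29 = 224.9342
x_1 = 8.9061 - 0.1*224.9342 = -13.5873


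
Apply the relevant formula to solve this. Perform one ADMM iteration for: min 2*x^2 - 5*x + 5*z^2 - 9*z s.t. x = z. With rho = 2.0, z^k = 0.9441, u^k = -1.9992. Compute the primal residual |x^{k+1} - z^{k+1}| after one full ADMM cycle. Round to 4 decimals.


ADMM iteration with rho = 2.0, z^k = 0.9441, u^k = -1.9992
Step 1: x-update.
Minimize 2*x^2 - 5*x + (2.0/2)*(x - 0.9441 - 1.9992)^2
FOC: (2*2 + 2.0)*x = 5 + 2.0*(0.9441 + 1.9992)
x^{k+1} = 1.8144
Step 2: z-update.
Minimize 5*z^2 - 9*z + (2.0/2)*(1.8144 - z - 1.9992)^2
FOC: (2*5 + 2.0)*z = 9 + 2.0*(1.8144 - 1.9992)
z^{k+1} = 0.7192
Step 3: u-update.
u^{k+1} = -1.9992 + 1.8144 - 0.7192 = -0.904
Step 4: Primal residual = |1.8144 - 0.7192| = 1.0952


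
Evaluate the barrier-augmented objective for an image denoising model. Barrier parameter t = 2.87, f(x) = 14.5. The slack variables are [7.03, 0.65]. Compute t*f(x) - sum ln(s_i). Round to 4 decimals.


Step 1: Compute log-barrier.
ln values: [1.9502, -0.4308]
phi = -(1.9502 - 0.4308) = -1.5194
Step 2: Compute augmented objective.
t*f(x) = 2.87*14.5 = 41.615
Total = 41.615 - 1.5194 = 40.0956


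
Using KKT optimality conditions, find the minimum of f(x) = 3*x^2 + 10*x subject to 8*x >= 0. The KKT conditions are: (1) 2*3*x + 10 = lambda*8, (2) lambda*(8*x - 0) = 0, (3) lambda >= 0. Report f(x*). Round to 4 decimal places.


Step 1: Try lambda = 0 (constraint inactive).
x_unc = -10/(2*3) = -1.6667
Check: 8*-1.6667 = -13.3336 < 0 -- violated!
Step 2: Constraint must be active: 8*x = 0
x* = 0/8 = 0.0
lambda = (2*3*0.0 + 10)/8 = 1.25
Step 3: Compute optimal value.
f(x*) = 3*0.0^2 + 10*0.0 = 0.0


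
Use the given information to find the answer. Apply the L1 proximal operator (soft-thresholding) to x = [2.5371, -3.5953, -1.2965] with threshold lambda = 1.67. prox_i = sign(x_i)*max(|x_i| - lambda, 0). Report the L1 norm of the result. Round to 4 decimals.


Soft-thresholding with lambda = 1.67:
prox(2.5371) = sign(2.5371)*max(|2.5371| - 1.67, 0) = 0.8671
prox(-3.5953) = sign(-3.5953)*max(|-3.5953| - 1.67, 0) = -1.9253
prox(-1.2965) = sign(-1.2965)*max(|-1.2965| - 1.67, 0) = 0.0
prox(x) = [0.8671, -1.9253, 0.0]
||prox(x)||_1 = 0.8671 + 1.9253 + 0.0 = 2.7924


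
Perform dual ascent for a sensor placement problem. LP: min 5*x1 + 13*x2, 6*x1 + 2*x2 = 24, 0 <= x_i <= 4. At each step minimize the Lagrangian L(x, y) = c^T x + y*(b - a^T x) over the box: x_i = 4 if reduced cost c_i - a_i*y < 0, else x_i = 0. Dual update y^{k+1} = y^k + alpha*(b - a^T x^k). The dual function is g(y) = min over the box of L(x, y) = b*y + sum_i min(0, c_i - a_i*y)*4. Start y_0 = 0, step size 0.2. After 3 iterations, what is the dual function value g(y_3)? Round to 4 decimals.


Dual ascent for LP: min 5*x1 + 13*x2, 6*x1 + 2*x2 = 24, 0 <= x_i <= 4
Step 1: y^k = 0.0, reduced costs: (5.0, 13.0)
  x^k = (0.0, 0.0), subgradient = b - a^T x = 24.0
  y^{k+1} = 0.0 + 0.2*24.0 = 4.8
Step 2: y^k = 4.8, reduced costs: (-23.8, 3.4)
  x^k = (4.0, 0.0), subgradient = b - a^T x = 0.0
  y^{k+1} = 4.8 + 0.2*0.0 = 4.8
Step 3: y^k = 4.8, reduced costs: (-23.8, 3.4)
  x^k = (4.0, 0.0), subgradient = b - a^T x = 0.0
  y^{k+1} = 4.8 + 0.2*0.0 = 4.8
Dual objective at y_3 = 4.8: reduced costs (-23.8, 3.4), box minimizer x = (4.0, 0.0)
g(y_3) = b*y + (c1 - a1*y)*x1 + (c2 - a2*y)*x2 = 24*4.8 + (-23.8)*4.0 + 3.4*0.0 = 115.2 - 95.2 + 0.0 = 20.0


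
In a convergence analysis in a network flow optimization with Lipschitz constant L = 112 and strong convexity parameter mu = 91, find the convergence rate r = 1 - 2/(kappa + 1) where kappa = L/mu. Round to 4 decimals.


Step 1: Compute the condition number.
kappa = L/mu = 112/91 = 1.2308
Step 2: Compute the convergence rate.
r = 1 - 2/(kappa + 1) = 1 - 2*mu/(L + mu) = (L - mu)/(L + mu) = 21/203 = 0.1034


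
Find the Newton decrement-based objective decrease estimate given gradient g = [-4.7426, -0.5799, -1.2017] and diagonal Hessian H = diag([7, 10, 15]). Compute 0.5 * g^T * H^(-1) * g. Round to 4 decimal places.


Step 1: H is diagonal, so H^(-1) * g = [-0.6775, -0.058, -0.0801].
Step 2: g^T H^(-1) g = sum_i g_i^2 / H_ii
  = (-4.7426)^2/7 + (-0.5799)^2/10 + (-1.2017)^2/15
  = 3.2132 + 0.0336 + 0.0963 = 3.3431
Step 3: Objective decrease = 0.5 * g^T H^(-1) g = 1.6715


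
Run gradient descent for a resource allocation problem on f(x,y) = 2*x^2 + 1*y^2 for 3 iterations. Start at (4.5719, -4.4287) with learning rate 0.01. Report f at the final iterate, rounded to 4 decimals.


Gradient descent on f(x,y) = 2*x^2 + 1*y^2.
Starting point: (4.5719, -4.4287), alpha = 0.01
Step 1: grad_x = 2*2*4.5719 = 18.2876, grad_y = 2*1*-4.4287 = -8.8574
  x_1 = 4.5719 - 0.01*18.2876 = 4.389
  y_1 = -4.4287 - 0.01*-8.8574 = -4.3401
Step 2: grad_x = 2*2*4.389 = 17.5561, grad_y = 2*1*-4.3401 = -8.6803
  x_2 = 4.389 - 0.01*17.5561 = 4.2135
  y_2 = -4.3401 - 0.01*-8.6803 = -4.2533
Step 3: grad_x = 2*2*4.2135 = 16.8539, grad_y = 2*1*-4.2533 = -8.5066
  x_3 = 4.2135 - 0.01*16.8539 = 4.0449
  y_3 = -4.2533 - 0.01*-8.5066 = -4.1683
f(4.0449, -4.1683) = 2*4.0449^2 + 1*(-4.1683)^2 = 50.0972


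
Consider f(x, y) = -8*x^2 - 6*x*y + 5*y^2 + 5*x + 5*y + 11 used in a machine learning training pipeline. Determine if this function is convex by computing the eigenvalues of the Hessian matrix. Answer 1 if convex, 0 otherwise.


The Hessian of f(x,y) = -8*x^2 - 6*x*y + 5*y^2 + 5*x + 5*y + 11 is:
H = [[-16, -6], [-6, 10]]
Trace = -16 + 10 = -6
Determinant = -16*10 - (-6)^2 = -196
Discriminant = (-6)^2 - 4*-196 = 820.0
Eigenvalues: lambda_1 = -17.3178, lambda_2 = 11.3178
The function is not convex.

0


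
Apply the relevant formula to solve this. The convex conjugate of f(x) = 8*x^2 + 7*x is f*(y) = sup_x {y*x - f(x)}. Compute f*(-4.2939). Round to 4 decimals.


f*(y) = sup_x {y*x - a*x^2 - b*x} = sup_x {(y-b)*x - a*x^2}
FOC: (y - b) - 2a*x = 0 => x* = (y - b)/(2a)
x* = (-4.2939 - 7)/(2*8) = -0.7059
f*(-4.2939) = (y-b)^2/(4a) = (-4.2939 - 7)^2/(4*8)
= 127.5522/32 = 3.986


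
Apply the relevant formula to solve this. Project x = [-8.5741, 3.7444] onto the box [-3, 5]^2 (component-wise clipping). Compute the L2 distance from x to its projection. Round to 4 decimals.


Project each component onto [-3, 5].
clip(-8.5741) = -3.0, clip(3.7444) = 3.7444
Projection = [-3.0, 3.7444]
Squared diffs: [31.0706, 0.0]
Distance = sqrt(31.0706) = 5.5741


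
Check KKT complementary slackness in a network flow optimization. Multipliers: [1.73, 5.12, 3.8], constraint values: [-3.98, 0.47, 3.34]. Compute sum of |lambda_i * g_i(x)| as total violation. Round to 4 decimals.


KKT complementary slackness check:
lambda_1 * g_1 = 1.73 * -3.98 = -6.8854
lambda_2 * g_2 = 5.12 * 0.47 = 2.4064
lambda_3 * g_3 = 3.8 * 3.34 = 12.692
Total violation = 6.8854 + 2.4064 + 12.692 = 21.9838


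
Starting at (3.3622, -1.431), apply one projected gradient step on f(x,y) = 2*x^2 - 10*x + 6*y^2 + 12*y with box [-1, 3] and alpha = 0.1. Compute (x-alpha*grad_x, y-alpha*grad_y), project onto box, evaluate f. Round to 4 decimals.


Step 1: Compute gradient at (3.3622, -1.431).
grad_x = 2*2*3.3622 - 10 = 3.4488
grad_y = 2*6*-1.431 + 12 = -5.172
Step 2: Gradient step.
x_raw = 3.3622 - 0.1*3.4488 = 3.0173
y_raw = -1.431 - 0.1*-5.172 = -0.9138
Step 3: Project onto [-1, 3].
x_proj = clip(3.0173) = 3.0
y_proj = clip(-0.9138) = -0.9138
Step 4: Evaluate f.
f(3.0, -0.9138) = -17.9554


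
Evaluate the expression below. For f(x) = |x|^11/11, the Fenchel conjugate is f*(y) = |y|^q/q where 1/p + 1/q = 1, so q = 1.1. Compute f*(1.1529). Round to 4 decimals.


The conjugate exponent q satisfies 1/p + 1/q = 1.
p = 11, so q = 11/(11 - 1) = 1.1
|y|^q = 1.1529^1.1 = 1.1694
f*(1.1529) = 1.1694 / 1.1 = 1.0631


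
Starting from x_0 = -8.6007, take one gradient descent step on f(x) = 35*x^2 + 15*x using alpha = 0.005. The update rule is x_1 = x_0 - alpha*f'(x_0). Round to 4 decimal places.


We compute the gradient at x_0 and apply the update.
f'(x) = 70*x + 15
f'(-8.6007) = 70*-8.6007 + 15 = -587.049
x_1 = -8.6007 - 0.005*-587.049 = -5.6655


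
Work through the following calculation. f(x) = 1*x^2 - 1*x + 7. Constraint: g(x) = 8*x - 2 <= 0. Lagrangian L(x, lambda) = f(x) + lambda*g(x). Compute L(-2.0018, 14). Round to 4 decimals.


Step 1: Evaluate f(x).
f(-2.0018) = 1*(-2.0018)^2 - 1*(-2.0018) + 7 = 13.009
Step 2: Evaluate g(x).
g(-2.0018) = 8*-2.0018 - 2 = -18.0144
Step 3: Compute Lagrangian.
L = 13.009 + 14*-18.0144 = -239.1926


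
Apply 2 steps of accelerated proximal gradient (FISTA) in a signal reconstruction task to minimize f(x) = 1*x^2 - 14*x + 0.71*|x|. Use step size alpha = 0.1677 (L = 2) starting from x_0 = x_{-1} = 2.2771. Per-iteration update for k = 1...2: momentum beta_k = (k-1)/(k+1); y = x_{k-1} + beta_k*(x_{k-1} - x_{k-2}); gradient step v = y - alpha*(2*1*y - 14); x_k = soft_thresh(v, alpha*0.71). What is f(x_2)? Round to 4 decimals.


FISTA on f(x) = 1*x^2 - 14*x + 0.71*|x|
L = 2, alpha = 0.1677
Iteration 1: beta = 0.0, y = 2.2771 + 0.0*(2.2771 - 2.2771) = 2.2771
  grad(y) = -9.4458, v = y - alpha*grad = 3.8612
  prox(v) = soft_thresh(3.8612, 0.1191) = 3.7421
Iteration 2: beta = 0.3333, y = 3.7421 + 0.3333*(3.7421 - 2.2771) = 4.2304
  grad(y) = -5.5392, v = y - alpha*grad = 5.1593
  prox(v) = soft_thresh(5.1593, 0.1191) = 5.0403
f(x_2) = 1*5.0403^2 - 14*5.0403 + 0.71*|5.0403| = -41.5809


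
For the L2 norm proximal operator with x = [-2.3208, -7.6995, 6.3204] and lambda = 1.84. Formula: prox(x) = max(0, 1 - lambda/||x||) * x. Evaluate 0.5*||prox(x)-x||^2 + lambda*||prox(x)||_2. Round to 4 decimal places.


Step 1: Compute ||x||.
||x|| = 10.2282
Step 2: Compute scaling factor.
scale = max(0, 1 - 1.84/10.2282) = 0.8201
Step 3: prox(x) = [-1.9033, -6.3144, 5.1834]
||prox(x)|| = 8.3882
Step 4: Proximal objective.
0.5*||prox-x||^2 = 1.6928
lambda*||prox|| = 15.4343
Total = 17.1271


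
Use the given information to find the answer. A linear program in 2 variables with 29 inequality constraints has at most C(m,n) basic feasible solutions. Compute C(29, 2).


Each vertex corresponds to some choice of n active constraints out of m, so the number of vertices is at most C(m, n) = m! / (n!(m-n)!).
m = 29, n = 2
Numerator: 29 * 28
Denominator: 2! = 2
C(29, 2) = 406


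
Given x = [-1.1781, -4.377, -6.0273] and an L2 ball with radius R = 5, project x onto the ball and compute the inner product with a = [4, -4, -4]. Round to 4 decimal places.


Step 1: Compute ||x|| (intermediates to 6 decimals).
||x|| = sqrt((-1.1781)^2 + (-4.377)^2 + (-6.0273)^2) = 7.541511
Step 2: Project.
Since ||x|| > R, scale = R/||x|| = 5/7.541511 = 0.662997, proj(x) = scale * x
proj(x) = [-0.781077, -2.901938, -3.996082]
Step 3: Dot product.
a^T * proj(x) = 4*(-0.781077) - 4*(-2.901938) - 4*(-3.996082) = 24.4678


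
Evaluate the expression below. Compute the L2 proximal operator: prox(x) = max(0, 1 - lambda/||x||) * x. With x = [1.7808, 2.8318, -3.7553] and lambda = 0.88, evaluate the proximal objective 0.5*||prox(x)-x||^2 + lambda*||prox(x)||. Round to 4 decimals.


Step 1: Compute ||x||.
||x|| = 5.0292
Step 2: Compute scaling factor.
scale = max(0, 1 - 0.88/5.0292) = 0.825
Step 3: prox(x) = [1.4692, 2.3363, -3.0982]
||prox(x)|| = 4.1492
Step 4: Proximal objective.
0.5*||prox-x||^2 = 0.3872
lambda*||prox|| = 3.6513
Total = 4.0385


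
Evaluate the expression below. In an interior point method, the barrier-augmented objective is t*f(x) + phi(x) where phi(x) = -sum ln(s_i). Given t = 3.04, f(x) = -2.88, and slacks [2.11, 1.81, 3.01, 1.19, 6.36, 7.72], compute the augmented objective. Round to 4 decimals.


Step 1: Compute log-barrier.
ln values: [0.7467, 0.5933, 1.1019, 0.174, 1.85, 2.0438]
phi = -(0.7467 + 0.5933 + 1.1019 + 0.174 + 1.85 + 2.0438) = -6.5098
Step 2: Compute augmented objective.
t*f(x) = 3.04*-2.88 = -8.7552
Total = -8.7552 - 6.5098 = -15.265


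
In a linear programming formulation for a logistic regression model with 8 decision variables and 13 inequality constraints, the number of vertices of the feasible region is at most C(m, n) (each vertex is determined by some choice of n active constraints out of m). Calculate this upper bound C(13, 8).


Each vertex corresponds to some choice of n active constraints out of m, so the number of vertices is at most C(m, n) = m! / (n!(m-n)!).
m = 13, n = 8
Numerator: 13 * 12 * 11 * 10 * 9 * 8 * 7 * 6
Denominator: 8! = 40320
C(13, 8) = 1287


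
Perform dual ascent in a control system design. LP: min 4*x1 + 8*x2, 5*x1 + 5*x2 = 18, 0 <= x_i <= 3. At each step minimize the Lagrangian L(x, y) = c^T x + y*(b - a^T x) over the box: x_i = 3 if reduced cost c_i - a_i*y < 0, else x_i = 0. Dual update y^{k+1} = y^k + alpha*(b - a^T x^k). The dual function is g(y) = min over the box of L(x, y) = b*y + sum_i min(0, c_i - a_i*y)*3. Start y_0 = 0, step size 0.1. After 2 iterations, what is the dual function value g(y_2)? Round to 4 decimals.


Dual ascent for LP: min 4*x1 + 8*x2, 5*x1 + 5*x2 = 18, 0 <= x_i <= 3
Step 1: y^k = 0.0, reduced costs: (4.0, 8.0)
  x^k = (0.0, 0.0), subgradient = b - a^T x = 18.0
  y^{k+1} = 0.0 + 0.1*18.0 = 1.8
Step 2: y^k = 1.8, reduced costs: (-5.0, -1.0)
  x^k = (3.0, 3.0), subgradient = b - a^T x = -12.0
  y^{k+1} = 1.8 + 0.1*-12.0 = 0.6
Dual objective at y_2 = 0.6: reduced costs (1.0, 5.0), box minimizer x = (0.0, 0.0)
g(y_2) = b*y + (c1 - a1*y)*x1 + (c2 - a2*y)*x2 = 18*0.6 + 1.0*0.0 + 5.0*0.0 = 10.8 + 0.0 + 0.0 = 10.8


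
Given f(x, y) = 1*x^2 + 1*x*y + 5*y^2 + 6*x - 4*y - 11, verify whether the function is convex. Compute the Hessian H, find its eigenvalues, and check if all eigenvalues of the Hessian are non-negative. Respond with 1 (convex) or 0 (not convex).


The Hessian of f(x,y) = 1*x^2 + 1*x*y + 5*y^2 + 6*x - 4*y - 11 is:
H = [[2, 1], [1, 10]]
Trace = 2 + 10 = 12
Determinant = 2*10 - (1)^2 = 19
Discriminant = (12)^2 - 4*19 = 68.0
Eigenvalues: lambda_1 = 1.8769, lambda_2 = 10.1231
The function is convex.

1


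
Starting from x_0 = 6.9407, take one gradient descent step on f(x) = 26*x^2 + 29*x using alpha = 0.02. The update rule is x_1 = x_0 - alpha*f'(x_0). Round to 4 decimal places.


We compute the gradient at x_0 and apply the update.
f'(x) = 52*x + 29
f'(6.9407) = 52*6.9407 + 29 = 389.9164
x_1 = 6.9407 - 0.02*389.9164 = -0.8576


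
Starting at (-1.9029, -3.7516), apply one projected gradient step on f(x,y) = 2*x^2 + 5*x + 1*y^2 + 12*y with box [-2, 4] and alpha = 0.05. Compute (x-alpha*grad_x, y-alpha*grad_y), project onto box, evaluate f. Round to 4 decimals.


Step 1: Compute gradient at (-1.9029, -3.7516).
grad_x = 2*2*-1.9029 + 5 = -2.6116
grad_y = 2*1*-3.7516 + 12 = 4.4968
Step 2: Gradient step.
x_raw = -1.9029 - 0.05*-2.6116 = -1.7723
y_raw = -3.7516 - 0.05*4.4968 = -3.9764
Step 3: Project onto [-2, 4].
x_proj = clip(-1.7723) = -1.7723
y_proj = clip(-3.9764) = -2.0
Step 4: Evaluate f.
f(-1.7723, -2.0) = -22.5794


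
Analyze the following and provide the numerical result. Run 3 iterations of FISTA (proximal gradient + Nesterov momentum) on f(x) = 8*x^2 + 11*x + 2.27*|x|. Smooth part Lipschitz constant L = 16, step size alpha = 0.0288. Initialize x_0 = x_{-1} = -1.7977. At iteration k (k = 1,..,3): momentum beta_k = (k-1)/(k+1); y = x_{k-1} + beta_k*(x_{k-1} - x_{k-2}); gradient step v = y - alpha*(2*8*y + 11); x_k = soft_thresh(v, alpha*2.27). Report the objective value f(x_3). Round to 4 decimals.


FISTA on f(x) = 8*x^2 + 11*x + 2.27*|x|
L = 16, alpha = 0.0288
Iteration 1: beta = 0.0, y = -1.7977 + 0.0*(-1.7977 + 1.7977) = -1.7977
  grad(y) = -17.7632, v = y - alpha*grad = -1.2861
  prox(v) = soft_thresh(-1.2861, 0.0654) = -1.2207
Iteration 2: beta = 0.3333, y = -1.2207 + 0.3333*(-1.2207 + 1.7977) = -1.0284
  grad(y) = -5.4548, v = y - alpha*grad = -0.8713
  prox(v) = soft_thresh(-0.8713, 0.0654) = -0.806
Iteration 3: beta = 0.5, y = -0.806 + 0.5*(-0.806 + 1.2207) = -0.5986
  grad(y) = 1.4231, v = y - alpha*grad = -0.6395
  prox(v) = soft_thresh(-0.6395, 0.0654) = -0.5742
f(x_3) = 8*(-0.5742)^2 + 11*(-0.5742) + 2.27*|-0.5742| = -2.3751


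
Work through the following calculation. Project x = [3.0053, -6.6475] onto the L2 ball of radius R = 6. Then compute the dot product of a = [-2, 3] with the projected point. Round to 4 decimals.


Step 1: Compute ||x|| (intermediates to 6 decimals).
||x|| = sqrt(3.0053^2 + (-6.6475)^2) = 7.295278
Step 2: Project.
Since ||x|| > R, scale = R/||x|| = 6/7.295278 = 0.82245, proj(x) = scale * x
proj(x) = [2.471709, -5.467236]
Step 3: Dot product.
a^T * proj(x) = -2*2.471709 + 3*(-5.467236) = -21.3451


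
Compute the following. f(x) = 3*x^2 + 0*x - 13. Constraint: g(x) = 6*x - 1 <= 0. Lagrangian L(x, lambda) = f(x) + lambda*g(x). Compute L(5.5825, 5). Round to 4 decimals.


Step 1: Evaluate f(x).
f(5.5825) = 3*5.5825^2 + 0*5.5825 - 13 = 80.4929
Step 2: Evaluate g(x).
g(5.5825) = 6*5.5825 - 1 = 32.495
Step 3: Compute Lagrangian.
L = 80.4929 + 5*32.495 = 242.9679
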